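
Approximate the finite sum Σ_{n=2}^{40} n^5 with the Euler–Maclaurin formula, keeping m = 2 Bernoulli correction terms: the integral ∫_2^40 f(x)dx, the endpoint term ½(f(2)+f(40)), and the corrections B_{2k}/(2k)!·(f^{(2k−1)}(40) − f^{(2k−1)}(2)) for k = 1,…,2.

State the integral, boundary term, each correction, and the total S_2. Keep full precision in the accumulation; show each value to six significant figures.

Integral: ∫_2^40 x^5 dx = 6.82667e+08.
Boundary: ½(f(2) + f(40)) = ½(32.0000 + 1.02400e+08) = 5.12000e+07.
Running total after boundary: 7.33867e+08.
k=1: B_{2}/(2)! × [f^{(1)}(40) − f^{(1)}(2)] = 1/12 × (1.28000e+07 − 80.0000) = 1.06666e+06.
Partial sum through k=1: 7.34933e+08.
k=2: B_{4}/(4)! × [f^{(3)}(40) − f^{(3)}(2)] = −1/720 × (96000.0 − 240.000) = -133.000.

S_2 ≈ 7.34933e+08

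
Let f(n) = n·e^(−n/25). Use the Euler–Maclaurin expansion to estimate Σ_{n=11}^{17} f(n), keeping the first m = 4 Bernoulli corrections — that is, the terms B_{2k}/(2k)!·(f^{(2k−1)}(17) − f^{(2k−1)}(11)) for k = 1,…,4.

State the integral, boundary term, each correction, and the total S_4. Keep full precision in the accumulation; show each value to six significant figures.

S_4 ≈ 55.5168

Integral: ∫_11^17 x·e^(−x/25) dx = 47.6849.
Boundary: ½(f(11) + f(17)) = ½(7.08440 + 8.61249) = 7.84844.
Running total after boundary: 55.5334.
k=1: B_{2}/(2)! × [f^{(1)}(17) − f^{(1)}(11)] = 1/12 × (0.162117 − 0.360660) = -0.0165452.
Partial sum through k=1: 55.5168.
k=2: B_{4}/(4)! × [f^{(3)}(17) − f^{(3)}(11)] = −1/720 × (0.00188056 − 0.00263797) = 1.05196e-06.
Partial sum through k=2: 55.5168.
k=3: B_{6}/(6)! × [f^{(5)}(17) − f^{(5)}(11)] = 1/30240 × (5.60278e-06 − 7.51822e-06) = -6.33414e-11.
Partial sum through k=3: 55.5168.
k=4: B_{8}/(8)! × [f^{(7)}(17) − f^{(7)}(11)] = −1/1209600 × (1.31147e-08 − 1.73051e-08) = 3.46433e-15.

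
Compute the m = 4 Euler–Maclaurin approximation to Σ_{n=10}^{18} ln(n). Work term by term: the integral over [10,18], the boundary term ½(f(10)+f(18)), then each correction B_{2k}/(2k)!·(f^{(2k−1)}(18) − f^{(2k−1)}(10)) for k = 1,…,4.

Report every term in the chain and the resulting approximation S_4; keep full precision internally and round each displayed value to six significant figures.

S_4 ≈ 23.5936

∫_10^18 ln(x) dx evaluates to 21.0008.
½[f(10) + f(18)] = ½[2.30259 + 2.89037] = 2.59648.
Integral + boundary = 23.5973.
Order-1 term: 1/12 · (0.0555556 − 0.100000) = -0.00370370.
Partial sum through k=1: 23.5936.
Order-2 term: −1/720 · (0.000342936 − 0.00200000) = 2.30148e-06.
Partial sum through k=2: 23.5936.
Order-3 term: 1/30240 · (1.27013e-05 − 0.000240000) = -7.51649e-09.
Partial sum through k=3: 23.5936.
Order-4 term: −1/1209600 · (1.17605e-06 − 7.20000e-05) = 5.85515e-11.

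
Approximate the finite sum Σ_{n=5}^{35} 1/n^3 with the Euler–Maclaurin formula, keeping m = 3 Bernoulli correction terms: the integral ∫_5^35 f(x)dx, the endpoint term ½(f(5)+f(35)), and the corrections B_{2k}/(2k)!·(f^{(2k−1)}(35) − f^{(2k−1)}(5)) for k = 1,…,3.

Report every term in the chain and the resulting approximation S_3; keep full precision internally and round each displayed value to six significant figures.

∫_5^35 1/x^3 dx evaluates to 0.0195918.
½[f(5) + f(35)] = ½[0.00800000 + 2.33236e-05] = 0.00401166.
So far: 0.0236035.
k=1: B_{2}/(2)! × [f^{(1)}(35) − f^{(1)}(5)] = 1/12 × (-1.99917e-06 − (-0.00480000)) = 0.000399833.
Running total after k=1: 0.0240033.
k=2: B_{4}/(4)! × [f^{(3)}(35) − f^{(3)}(5)] = −1/720 × (-3.26395e-08 − (-0.00384000)) = -5.33329e-06.
Running total after k=2: 0.0239980.
k=3: B_{6}/(6)! × [f^{(5)}(35) − f^{(5)}(5)] = 1/30240 × (-1.11907e-09 − (-0.00645120)) = 2.13333e-07.

S_3 ≈ 0.0239982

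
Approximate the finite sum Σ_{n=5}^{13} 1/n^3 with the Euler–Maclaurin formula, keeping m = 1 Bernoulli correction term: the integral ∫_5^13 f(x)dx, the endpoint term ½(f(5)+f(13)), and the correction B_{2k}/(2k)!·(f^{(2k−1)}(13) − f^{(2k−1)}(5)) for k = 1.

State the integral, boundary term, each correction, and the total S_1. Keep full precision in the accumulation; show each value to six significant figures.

S_1 ≈ 0.0216602

∫_5^13 1/x^3 dx evaluates to 0.0170414.
½[f(5) + f(13)] = ½[0.00800000 + 0.000455166] = 0.00422758.
So far: 0.0212690.
k=1: B_{2}/(2)! × [f^{(1)}(13) − f^{(1)}(5)] = 1/12 × (-0.000105038 − (-0.00480000)) = 0.000391247.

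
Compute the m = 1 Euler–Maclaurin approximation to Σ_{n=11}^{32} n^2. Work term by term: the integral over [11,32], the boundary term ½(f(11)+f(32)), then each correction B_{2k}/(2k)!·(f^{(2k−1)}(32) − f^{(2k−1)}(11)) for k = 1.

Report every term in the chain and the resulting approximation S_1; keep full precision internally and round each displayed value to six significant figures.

S_1 ≈ 11055.0

∫_11^32 x^2 dx evaluates to 10479.0.
½[f(11) + f(32)] = ½[121.000 + 1024.00] = 572.500.
Integral + boundary = 11051.5.
Correction k=1: B_{2}/2! · (f^{(1)}(32) − f^{(1)}(11)) = 1/12 · (64.0000 − 22.0000) = 3.50000.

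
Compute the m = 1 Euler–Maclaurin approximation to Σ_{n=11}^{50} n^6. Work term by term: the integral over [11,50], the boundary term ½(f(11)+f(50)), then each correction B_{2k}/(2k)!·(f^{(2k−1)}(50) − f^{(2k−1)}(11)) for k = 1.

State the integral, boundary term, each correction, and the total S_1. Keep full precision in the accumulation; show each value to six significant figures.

S_1 ≈ 1.19574e+11

The integral term ∫_11^50 x^6 dx = 1.11604e+11.
Endpoint term: (f(11) + f(50))/2 = (1.77156e+06 + 1.56250e+10)/2 = 7.81339e+09.
So far: 1.19418e+11.
Order-1 term: 1/12 · (1.87500e+09 − 966306) = 1.56169e+08.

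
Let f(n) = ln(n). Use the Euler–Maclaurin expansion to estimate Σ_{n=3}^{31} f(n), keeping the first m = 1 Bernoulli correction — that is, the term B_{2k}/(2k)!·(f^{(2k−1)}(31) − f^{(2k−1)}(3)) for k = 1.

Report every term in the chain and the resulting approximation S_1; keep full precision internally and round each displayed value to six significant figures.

S_1 ≈ 77.3990

Integral: ∫_3^31 ln(x) dx = 75.1578.
½[f(3) + f(31)] = ½[1.09861 + 3.43399] = 2.26630.
Running total after boundary: 77.4241.
Order-1 term: 1/12 · (0.0322581 − 0.333333) = -0.0250896.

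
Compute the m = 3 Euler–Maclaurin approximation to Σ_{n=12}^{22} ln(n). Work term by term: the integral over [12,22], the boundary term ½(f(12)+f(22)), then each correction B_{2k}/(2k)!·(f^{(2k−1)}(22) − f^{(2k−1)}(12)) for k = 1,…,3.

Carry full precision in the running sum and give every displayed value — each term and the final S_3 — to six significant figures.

Integral: ∫_12^22 ln(x) dx = 28.1841.
Endpoint term: (f(12) + f(22))/2 = (2.48491 + 3.09104)/2 = 2.78797.
Integral + boundary = 30.9720.
Correction k=1: B_{2}/2! · (f^{(1)}(22) − f^{(1)}(12)) = 1/12 · (0.0454545 − 0.0833333) = -0.00315657.
After k=1: 30.9689.
Correction k=2: B_{4}/4! · (f^{(3)}(22) − f^{(3)}(12)) = −1/720 · (0.000187829 − 0.00115741) = 1.34664e-06.
After k=2: 30.9689.
Correction k=3: B_{6}/6! · (f^{(5)}(22) − f^{(5)}(12)) = 1/30240 · (4.65691e-06 − 9.64506e-05) = -3.03551e-09.

S_3 ≈ 30.9689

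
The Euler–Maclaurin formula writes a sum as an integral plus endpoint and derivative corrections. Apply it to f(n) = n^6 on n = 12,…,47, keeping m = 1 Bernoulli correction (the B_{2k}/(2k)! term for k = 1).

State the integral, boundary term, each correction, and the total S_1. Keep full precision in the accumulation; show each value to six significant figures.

∫_12^47 x^6 dx evaluates to 7.23696e+10.
½[f(12) + f(47)] = ½[2.98598e+06 + 1.07792e+10] = 5.39110e+09.
So far: 7.77607e+10.
k=1: B_{2}/(2)! × [f^{(1)}(47) − f^{(1)}(12)] = 1/12 × (1.37607e+09 − 1.49299e+06) = 1.14548e+08.

S_1 ≈ 7.78753e+10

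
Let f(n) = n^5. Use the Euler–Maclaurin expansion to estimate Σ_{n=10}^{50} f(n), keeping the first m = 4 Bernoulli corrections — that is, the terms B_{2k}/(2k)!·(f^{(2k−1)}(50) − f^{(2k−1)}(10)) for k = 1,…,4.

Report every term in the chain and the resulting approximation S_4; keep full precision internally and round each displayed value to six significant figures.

∫_10^50 x^5 dx evaluates to 2.60400e+09.
½[f(10) + f(50)] = ½[100000 + 3.12500e+08] = 1.56300e+08.
Running total after boundary: 2.76030e+09.
Correction k=1: B_{2}/2! · (f^{(1)}(50) − f^{(1)}(10)) = 1/12 · (3.12500e+07 − 50000.0) = 2.60000e+06.
Running total after k=1: 2.76290e+09.
Correction k=2: B_{4}/4! · (f^{(3)}(50) − f^{(3)}(10)) = −1/720 · (150000 − 6000.00) = -200.000.
Running total after k=2: 2.76290e+09.
Correction k=3: B_{6}/6! · (f^{(5)}(50) − f^{(5)}(10)) = 1/30240 · (120.000 − 120.000) = 0.00000.
Running total after k=3: 2.76290e+09.
Correction k=4: B_{8}/8! · (f^{(7)}(50) − f^{(7)}(10)) = −1/1209600 · (0.00000 − 0.00000) = 0.00000.

S_4 ≈ 2.76290e+09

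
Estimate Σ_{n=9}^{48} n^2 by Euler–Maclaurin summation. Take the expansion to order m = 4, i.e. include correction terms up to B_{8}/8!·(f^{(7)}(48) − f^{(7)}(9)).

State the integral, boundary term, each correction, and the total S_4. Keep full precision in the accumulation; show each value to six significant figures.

S_4 ≈ 37820.0

∫_9^48 x^2 dx evaluates to 36621.0.
Endpoint term: (f(9) + f(48))/2 = (81.0000 + 2304.00)/2 = 1192.50.
Integral + boundary = 37813.5.
Order-1 term: 1/12 · (96.0000 − 18.0000) = 6.50000.
Running total after k=1: 37820.0.
Order-2 term: −1/720 · (0.00000 − 0.00000) = 0.00000.
Running total after k=2: 37820.0.
Order-3 term: 1/30240 · (0.00000 − 0.00000) = 0.00000.
Running total after k=3: 37820.0.
Order-4 term: −1/1209600 · (0.00000 − 0.00000) = 0.00000.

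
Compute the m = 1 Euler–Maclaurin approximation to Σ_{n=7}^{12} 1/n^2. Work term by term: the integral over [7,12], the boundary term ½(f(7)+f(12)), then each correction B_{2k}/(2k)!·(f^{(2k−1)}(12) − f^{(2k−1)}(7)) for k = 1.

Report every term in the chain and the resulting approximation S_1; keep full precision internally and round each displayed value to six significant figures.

S_1 ≈ 0.0735896

Integral: ∫_7^12 1/x^2 dx = 0.0595238.
Endpoint term: (f(7) + f(12))/2 = (0.0204082 + 0.00694444)/2 = 0.0136763.
Running total after boundary: 0.0732001.
k=1: B_{2}/(2)! × [f^{(1)}(12) − f^{(1)}(7)] = 1/12 × (-0.00115741 − (-0.00583090)) = 0.000389458.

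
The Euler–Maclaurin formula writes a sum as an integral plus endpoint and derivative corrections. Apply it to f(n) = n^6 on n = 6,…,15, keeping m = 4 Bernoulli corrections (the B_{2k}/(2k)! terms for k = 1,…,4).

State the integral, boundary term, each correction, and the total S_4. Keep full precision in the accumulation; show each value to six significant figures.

S_4 ≈ 3.04624e+07

∫_6^15 x^6 dx evaluates to 2.43685e+07.
½[f(6) + f(15)] = ½[46656.0 + 1.13906e+07] = 5.71864e+06.
So far: 3.00871e+07.
Correction k=1: B_{2}/2! · (f^{(1)}(15) − f^{(1)}(6)) = 1/12 · (4.55625e+06 − 46656.0) = 375800.
Running total after k=1: 3.04629e+07.
Correction k=2: B_{4}/4! · (f^{(3)}(15) − f^{(3)}(6)) = −1/720 · (405000 − 25920.0) = -526.500.
Running total after k=2: 3.04624e+07.
Correction k=3: B_{6}/6! · (f^{(5)}(15) − f^{(5)}(6)) = 1/30240 · (10800.0 − 4320.00) = 0.214286.
Running total after k=3: 3.04624e+07.
Correction k=4: B_{8}/8! · (f^{(7)}(15) − f^{(7)}(6)) = −1/1209600 · (0.00000 − 0.00000) = 0.00000.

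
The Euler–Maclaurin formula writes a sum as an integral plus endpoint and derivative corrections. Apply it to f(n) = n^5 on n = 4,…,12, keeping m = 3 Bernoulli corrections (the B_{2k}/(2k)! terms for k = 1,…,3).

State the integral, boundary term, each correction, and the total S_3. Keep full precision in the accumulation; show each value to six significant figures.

S_3 ≈ 630432

The integral term ∫_4^12 x^5 dx = 496981.
Endpoint term: (f(4) + f(12))/2 = (1024.00 + 248832)/2 = 124928.
Integral + boundary = 621909.
k=1: B_{2}/(2)! × [f^{(1)}(12) − f^{(1)}(4)] = 1/12 × (103680 − 1280.00) = 8533.33.
Partial sum through k=1: 630443.
k=2: B_{4}/(4)! × [f^{(3)}(12) − f^{(3)}(4)] = −1/720 × (8640.00 − 960.000) = -10.6667.
Partial sum through k=2: 630432.
k=3: B_{6}/(6)! × [f^{(5)}(12) − f^{(5)}(4)] = 1/30240 × (120.000 − 120.000) = 0.00000.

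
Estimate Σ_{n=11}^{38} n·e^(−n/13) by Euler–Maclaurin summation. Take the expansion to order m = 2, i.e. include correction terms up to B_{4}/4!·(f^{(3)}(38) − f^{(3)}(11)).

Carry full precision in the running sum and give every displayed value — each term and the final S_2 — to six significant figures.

S_2 ≈ 101.586

∫_11^38 x·e^(−x/13) dx evaluates to 98.2192.
Boundary: ½(f(11) + f(38)) = ½(4.71968 + 2.04318) = 3.38143.
Integral + boundary = 101.601.
Order-1 term: 1/12 · (-0.103400 − 0.0660095) = -0.0141175.
Partial sum through k=1: 101.586.
Order-2 term: −1/720 · (2.44734e-05 − 0.00546825) = 7.56080e-06.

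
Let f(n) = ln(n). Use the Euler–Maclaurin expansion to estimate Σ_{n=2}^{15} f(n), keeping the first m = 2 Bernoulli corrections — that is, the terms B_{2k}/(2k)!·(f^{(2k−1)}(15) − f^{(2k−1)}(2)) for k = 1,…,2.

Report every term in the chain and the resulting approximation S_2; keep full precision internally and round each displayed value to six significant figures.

S_2 ≈ 27.8993

Integral: ∫_2^15 ln(x) dx = 26.2345.
Boundary: ½(f(2) + f(15)) = ½(0.693147 + 2.70805) = 1.70060.
So far: 27.9351.
k=1: B_{2}/(2)! × [f^{(1)}(15) − f^{(1)}(2)] = 1/12 × (0.0666667 − 0.500000) = -0.0361111.
Partial sum through k=1: 27.8989.
k=2: B_{4}/(4)! × [f^{(3)}(15) − f^{(3)}(2)] = −1/720 × (0.000592593 − 0.250000) = 0.000346399.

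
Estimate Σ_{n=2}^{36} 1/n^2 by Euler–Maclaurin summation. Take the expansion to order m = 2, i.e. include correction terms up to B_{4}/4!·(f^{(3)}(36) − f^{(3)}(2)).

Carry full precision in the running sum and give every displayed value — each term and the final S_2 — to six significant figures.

The integral term ∫_2^36 1/x^2 dx = 0.472222.
Endpoint term: (f(2) + f(36))/2 = (0.250000 + 0.000771605)/2 = 0.125386.
Integral + boundary = 0.597608.
Order-1 term: 1/12 · (-4.28669e-05 − (-0.250000)) = 0.0208298.
Running total after k=1: 0.618438.
Order-2 term: −1/720 · (-3.96916e-07 − (-0.750000)) = -0.00104167.

S_2 ≈ 0.617396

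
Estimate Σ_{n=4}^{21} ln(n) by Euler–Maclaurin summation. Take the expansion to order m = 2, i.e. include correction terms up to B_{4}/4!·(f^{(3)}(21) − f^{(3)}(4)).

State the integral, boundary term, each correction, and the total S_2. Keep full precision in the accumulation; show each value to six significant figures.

S_2 ≈ 43.5884

Integral: ∫_4^21 ln(x) dx = 41.3898.
Boundary: ½(f(4) + f(21)) = ½(1.38629 + 3.04452) = 2.21541.
So far: 43.6052.
Order-1 term: 1/12 · (0.0476190 − 0.250000) = -0.0168651.
After k=1: 43.5883.
Order-2 term: −1/720 · (0.000215959 − 0.0312500) = 4.31028e-05.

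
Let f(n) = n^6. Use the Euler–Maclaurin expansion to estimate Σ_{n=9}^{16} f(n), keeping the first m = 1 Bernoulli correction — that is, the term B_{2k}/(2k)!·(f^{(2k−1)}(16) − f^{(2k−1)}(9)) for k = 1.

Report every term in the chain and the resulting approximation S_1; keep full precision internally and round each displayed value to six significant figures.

∫_9^16 x^6 dx evaluates to 3.76646e+07.
½[f(9) + f(16)] = ½[531441 + 1.67772e+07] = 8.65433e+06.
Integral + boundary = 4.63190e+07.
k=1: B_{2}/(2)! × [f^{(1)}(16) − f^{(1)}(9)] = 1/12 × (6.29146e+06 − 354294) = 494764.

S_1 ≈ 4.68137e+07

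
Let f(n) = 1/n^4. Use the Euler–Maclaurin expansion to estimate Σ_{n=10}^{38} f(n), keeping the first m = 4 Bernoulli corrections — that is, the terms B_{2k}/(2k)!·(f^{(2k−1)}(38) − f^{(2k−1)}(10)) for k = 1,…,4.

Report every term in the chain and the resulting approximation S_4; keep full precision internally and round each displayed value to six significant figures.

Integral: ∫_10^38 1/x^4 dx = 0.000327259.
Endpoint term: (f(10) + f(38))/2 = (0.000100000 + 4.79585e-07)/2 = 5.02398e-05.
Integral + boundary = 0.000377498.
k=1: B_{2}/(2)! × [f^{(1)}(38) − f^{(1)}(10)] = 1/12 × (-5.04826e-08 − (-4.00000e-05)) = 3.32913e-06.
After k=1: 0.000380828.
k=2: B_{4}/(4)! × [f^{(3)}(38) − f^{(3)}(10)] = −1/720 × (-1.04881e-09 − (-1.20000e-05)) = -1.66652e-08.
After k=2: 0.000380811.
k=3: B_{6}/(6)! × [f^{(5)}(38) − f^{(5)}(10)] = 1/30240 × (-4.06740e-11 − (-6.72000e-06)) = 2.22221e-10.
After k=3: 0.000380811.
k=4: B_{8}/(8)! × [f^{(7)}(38) − f^{(7)}(10)] = −1/1209600 × (-2.53508e-12 − (-6.04800e-06)) = -5.00000e-12.

S_4 ≈ 0.000380811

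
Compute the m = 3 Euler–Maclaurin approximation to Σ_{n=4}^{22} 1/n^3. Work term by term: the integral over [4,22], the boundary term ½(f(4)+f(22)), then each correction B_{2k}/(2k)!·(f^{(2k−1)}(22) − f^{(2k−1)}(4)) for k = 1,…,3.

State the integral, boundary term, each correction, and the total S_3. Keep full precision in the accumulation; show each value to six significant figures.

S_3 ≈ 0.0390328

The integral term ∫_4^22 1/x^3 dx = 0.0302169.
Boundary: ½(f(4) + f(22)) = ½(0.0156250 + 9.39144e-05) = 0.00785946.
So far: 0.0380764.
Order-1 term: 1/12 · (-1.28065e-05 − (-0.0117188)) = 0.000975495.
Running total after k=1: 0.0390519.
Order-2 term: −1/720 · (-5.29194e-07 − (-0.0146484)) = -2.03443e-05.
Running total after k=2: 0.0390316.
Order-3 term: 1/30240 · (-4.59218e-08 − (-0.0384521)) = 1.27156e-06.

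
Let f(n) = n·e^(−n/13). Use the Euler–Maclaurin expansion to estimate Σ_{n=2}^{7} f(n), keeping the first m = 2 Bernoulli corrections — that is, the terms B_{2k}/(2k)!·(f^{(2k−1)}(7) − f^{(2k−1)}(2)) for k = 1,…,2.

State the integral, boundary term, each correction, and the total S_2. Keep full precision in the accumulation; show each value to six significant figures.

S_2 ≈ 18.3081

∫_2^7 x·e^(−x/13) dx evaluates to 15.4459.
Endpoint term: (f(2) + f(7))/2 = (1.71481 + 4.08552)/2 = 2.90016.
Integral + boundary = 18.3461.
k=1: B_{2}/(2)! × [f^{(1)}(7) − f^{(1)}(2)] = 1/12 × (0.269375 − 0.725496) = -0.0380101.
Partial sum through k=1: 18.3081.
k=2: B_{4}/(4)! × [f^{(3)}(7) − f^{(3)}(2)] = −1/720 × (0.00850098 − 0.0144397) = 8.24817e-06.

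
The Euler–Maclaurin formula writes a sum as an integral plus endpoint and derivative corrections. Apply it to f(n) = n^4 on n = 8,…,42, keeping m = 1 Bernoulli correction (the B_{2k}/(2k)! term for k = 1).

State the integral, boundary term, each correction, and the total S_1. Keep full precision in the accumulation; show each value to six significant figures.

S_1 ≈ 2.77141e+07

Integral: ∫_8^42 x^4 dx = 2.61317e+07.
½[f(8) + f(42)] = ½[4096.00 + 3.11170e+06] = 1.55790e+06.
Integral + boundary = 2.76896e+07.
Correction k=1: B_{2}/2! · (f^{(1)}(42) − f^{(1)}(8)) = 1/12 · (296352 − 2048.00) = 24525.3.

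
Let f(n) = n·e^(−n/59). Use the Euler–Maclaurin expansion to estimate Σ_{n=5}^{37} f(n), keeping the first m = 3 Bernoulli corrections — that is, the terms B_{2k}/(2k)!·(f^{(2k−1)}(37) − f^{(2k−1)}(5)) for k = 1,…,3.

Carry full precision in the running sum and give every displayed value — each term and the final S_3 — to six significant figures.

S_3 ≈ 456.005

The integral term ∫_5^37 x·e^(−x/59) dx = 443.880.
Endpoint term: (f(5) + f(37))/2 = (4.59373 + 19.7628)/2 = 12.1782.
So far: 456.058.
Order-1 term: 1/12 · (0.199167 − 0.840886) = -0.0534766.
Running total after k=1: 456.005.
Order-2 term: −1/720 · (0.000364098 − 0.000769428) = 5.62958e-07.
Running total after k=2: 456.005.
Order-3 term: 1/30240 · (1.92755e-07 − 3.72678e-07) = -5.94982e-12.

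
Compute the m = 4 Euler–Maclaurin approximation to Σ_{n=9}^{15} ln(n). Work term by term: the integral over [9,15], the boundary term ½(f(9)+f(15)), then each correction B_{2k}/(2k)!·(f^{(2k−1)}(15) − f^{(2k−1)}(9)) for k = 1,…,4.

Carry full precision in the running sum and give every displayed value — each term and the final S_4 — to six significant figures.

The integral term ∫_9^15 ln(x) dx = 14.8457.
Endpoint term: (f(9) + f(15))/2 = (2.19722 + 2.70805)/2 = 2.45264.
Running total after boundary: 17.2984.
Order-1 term: 1/12 · (0.0666667 − 0.111111) = -0.00370370.
Running total after k=1: 17.2947.
Order-2 term: −1/720 · (0.000592593 − 0.00274348) = 2.98735e-06.
Running total after k=2: 17.2947.
Order-3 term: 1/30240 · (3.16049e-05 − 0.000406442) = -1.23954e-08.
Running total after k=3: 17.2947.
Order-4 term: −1/1209600 · (4.21399e-06 − 0.000150534) = 1.20966e-10.

S_4 ≈ 17.2947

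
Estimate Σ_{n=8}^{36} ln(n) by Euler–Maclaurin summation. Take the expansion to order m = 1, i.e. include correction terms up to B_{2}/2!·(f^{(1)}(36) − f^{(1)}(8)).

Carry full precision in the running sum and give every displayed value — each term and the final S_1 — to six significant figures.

S_1 ≈ 87.1945

The integral term ∫_8^36 ln(x) dx = 84.3711.
Endpoint term: (f(8) + f(36))/2 = (2.07944 + 3.58352)/2 = 2.83148.
So far: 87.2026.
Correction k=1: B_{2}/2! · (f^{(1)}(36) − f^{(1)}(8)) = 1/12 · (0.0277778 − 0.125000) = -0.00810185.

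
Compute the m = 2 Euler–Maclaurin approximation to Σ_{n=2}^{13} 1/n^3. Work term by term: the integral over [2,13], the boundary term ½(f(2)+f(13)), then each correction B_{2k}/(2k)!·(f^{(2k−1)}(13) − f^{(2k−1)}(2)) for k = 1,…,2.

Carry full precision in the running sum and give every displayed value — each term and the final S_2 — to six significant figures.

S_2 ≈ 0.199083

The integral term ∫_2^13 1/x^3 dx = 0.122041.
Boundary: ½(f(2) + f(13)) = ½(0.125000 + 0.000455166) = 0.0627276.
Integral + boundary = 0.184769.
k=1: B_{2}/(2)! × [f^{(1)}(13) − f^{(1)}(2)] = 1/12 × (-0.000105038 − (-0.187500)) = 0.0156162.
Running total after k=1: 0.200385.
k=2: B_{4}/(4)! × [f^{(3)}(13) − f^{(3)}(2)] = −1/720 × (-1.24306e-05 − (-0.937500)) = -0.00130207.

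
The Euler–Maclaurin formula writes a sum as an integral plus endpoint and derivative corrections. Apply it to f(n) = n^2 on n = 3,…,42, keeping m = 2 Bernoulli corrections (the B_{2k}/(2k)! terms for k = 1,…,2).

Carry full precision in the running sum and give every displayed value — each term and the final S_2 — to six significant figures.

Integral: ∫_3^42 x^2 dx = 24687.0.
½[f(3) + f(42)] = ½[9.00000 + 1764.00] = 886.500.
So far: 25573.5.
Order-1 term: 1/12 · (84.0000 − 6.00000) = 6.50000.
Partial sum through k=1: 25580.0.
Order-2 term: −1/720 · (0.00000 − 0.00000) = 0.00000.

S_2 ≈ 25580.0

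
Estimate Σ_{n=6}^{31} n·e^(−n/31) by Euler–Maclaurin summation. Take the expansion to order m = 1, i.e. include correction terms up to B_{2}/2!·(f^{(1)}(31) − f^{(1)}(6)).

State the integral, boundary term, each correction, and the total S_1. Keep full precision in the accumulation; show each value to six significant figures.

S_1 ≈ 246.217

The integral term ∫_6^31 x·e^(−x/31) dx = 238.098.
Endpoint term: (f(6) + f(31))/2 = (4.94418 + 11.4043)/2 = 8.17422.
Running total after boundary: 246.272.
Order-1 term: 1/12 · (0.00000 − 0.664540) = -0.0553784.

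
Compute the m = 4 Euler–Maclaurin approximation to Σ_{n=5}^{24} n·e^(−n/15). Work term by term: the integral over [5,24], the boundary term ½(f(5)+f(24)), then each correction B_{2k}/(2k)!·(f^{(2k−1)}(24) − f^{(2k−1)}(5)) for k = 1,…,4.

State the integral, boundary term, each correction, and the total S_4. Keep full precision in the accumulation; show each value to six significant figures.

S_4 ≈ 101.014

∫_5^24 x·e^(−x/15) dx evaluates to 96.8499.
Endpoint term: (f(5) + f(24))/2 = (3.58266 + 4.84552)/2 = 4.21409.
Running total after boundary: 101.064.
Order-1 term: 1/12 · (-0.121138 − 0.477688) = -0.0499021.
Partial sum through k=1: 101.014.
Order-2 term: −1/720 · (0.00125625 − 0.00849222) = 1.00500e-05.
Partial sum through k=2: 101.014.
Order-3 term: 1/30240 · (1.35595e-05 − 6.60506e-05) = -1.73582e-09.
Partial sum through k=3: 101.014.
Order-4 term: −1/1209600 · (9.57139e-08 − 4.19369e-07) = 2.67572e-13.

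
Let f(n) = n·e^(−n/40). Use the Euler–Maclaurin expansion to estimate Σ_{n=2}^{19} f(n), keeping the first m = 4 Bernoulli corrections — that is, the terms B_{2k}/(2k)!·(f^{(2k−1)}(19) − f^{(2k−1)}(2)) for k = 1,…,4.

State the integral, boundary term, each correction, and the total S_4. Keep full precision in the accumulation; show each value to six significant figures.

S_4 ≈ 137.228

The integral term ∫_2^19 x·e^(−x/40) dx = 130.417.
½[f(2) + f(19)] = ½[1.90246 + 11.8158] = 6.85914.
So far: 137.276.
k=1: B_{2}/(2)! × [f^{(1)}(19) − f^{(1)}(2)] = 1/12 × (0.326490 − 0.903668) = -0.0480982.
Partial sum through k=1: 137.228.
k=2: B_{4}/(4)! × [f^{(3)}(19) − f^{(3)}(2)] = −1/720 × (0.000981412 − 0.00175383) = 1.07280e-06.
Partial sum through k=2: 137.228.
k=3: B_{6}/(6)! × [f^{(5)}(19) − f^{(5)}(2)] = 1/30240 × (1.09923e-06 − 1.83929e-06) = -2.44729e-11.
Partial sum through k=3: 137.228.
k=4: B_{8}/(8)! × [f^{(7)}(19) − f^{(7)}(2)] = −1/1209600 × (9.90674e-10 − 1.61402e-09) = 5.15336e-16.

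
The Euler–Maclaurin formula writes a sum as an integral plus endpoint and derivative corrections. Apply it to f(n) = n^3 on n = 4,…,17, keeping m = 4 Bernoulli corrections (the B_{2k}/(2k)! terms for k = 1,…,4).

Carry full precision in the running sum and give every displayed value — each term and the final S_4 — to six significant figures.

S_4 ≈ 23373.0

Integral: ∫_4^17 x^3 dx = 20816.2.
½[f(4) + f(17)] = ½[64.0000 + 4913.00] = 2488.50.
So far: 23304.8.
Order-1 term: 1/12 · (867.000 − 48.0000) = 68.2500.
Partial sum through k=1: 23373.0.
Order-2 term: −1/720 · (6.00000 − 6.00000) = 0.00000.
Partial sum through k=2: 23373.0.
Order-3 term: 1/30240 · (0.00000 − 0.00000) = 0.00000.
Partial sum through k=3: 23373.0.
Order-4 term: −1/1209600 · (0.00000 − 0.00000) = 0.00000.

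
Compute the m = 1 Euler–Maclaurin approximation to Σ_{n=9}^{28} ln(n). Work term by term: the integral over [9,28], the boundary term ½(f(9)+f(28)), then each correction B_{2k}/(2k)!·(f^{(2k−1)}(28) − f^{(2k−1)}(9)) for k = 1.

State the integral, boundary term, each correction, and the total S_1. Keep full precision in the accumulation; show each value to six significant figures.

The integral term ∫_9^28 ln(x) dx = 54.5267.
Boundary: ½(f(9) + f(28)) = ½(2.19722 + 3.33220) = 2.76471.
So far: 57.2914.
k=1: B_{2}/(2)! × [f^{(1)}(28) − f^{(1)}(9)] = 1/12 × (0.0357143 − 0.111111) = -0.00628307.

S_1 ≈ 57.2851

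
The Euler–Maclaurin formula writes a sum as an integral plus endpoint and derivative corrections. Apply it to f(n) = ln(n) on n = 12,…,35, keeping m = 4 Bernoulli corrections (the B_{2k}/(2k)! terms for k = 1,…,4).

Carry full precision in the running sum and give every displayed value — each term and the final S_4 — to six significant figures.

S_4 ≈ 74.6339

Integral: ∫_12^35 ln(x) dx = 71.6183.
Boundary: ½(f(12) + f(35)) = ½(2.48491 + 3.55535) = 3.02013.
Running total after boundary: 74.6384.
k=1: B_{2}/(2)! × [f^{(1)}(35) − f^{(1)}(12)] = 1/12 × (0.0285714 − 0.0833333) = -0.00456349.
After k=1: 74.6339.
k=2: B_{4}/(4)! × [f^{(3)}(35) − f^{(3)}(12)] = −1/720 × (4.66472e-05 − 0.00115741) = 1.54272e-06.
After k=2: 74.6339.
k=3: B_{6}/(6)! × [f^{(5)}(35) − f^{(5)}(12)] = 1/30240 × (4.56952e-07 − 9.64506e-05) = -3.17439e-09.
After k=3: 74.6339.
k=4: B_{8}/(8)! × [f^{(7)}(35) − f^{(7)}(12)] = −1/1209600 × (1.11907e-08 − 2.00939e-05) = 1.66028e-11.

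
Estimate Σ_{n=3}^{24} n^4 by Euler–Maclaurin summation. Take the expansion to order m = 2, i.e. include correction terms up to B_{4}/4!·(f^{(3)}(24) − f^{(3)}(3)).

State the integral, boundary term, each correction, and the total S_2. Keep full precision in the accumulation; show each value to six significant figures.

S_2 ≈ 1.76300e+06

∫_3^24 x^4 dx evaluates to 1.59248e+06.
½[f(3) + f(24)] = ½[81.0000 + 331776] = 165928.
Running total after boundary: 1.75840e+06.
Order-1 term: 1/12 · (55296.0 − 108.000) = 4599.00.
After k=1: 1.76300e+06.
Order-2 term: −1/720 · (576.000 − 72.0000) = -0.700000.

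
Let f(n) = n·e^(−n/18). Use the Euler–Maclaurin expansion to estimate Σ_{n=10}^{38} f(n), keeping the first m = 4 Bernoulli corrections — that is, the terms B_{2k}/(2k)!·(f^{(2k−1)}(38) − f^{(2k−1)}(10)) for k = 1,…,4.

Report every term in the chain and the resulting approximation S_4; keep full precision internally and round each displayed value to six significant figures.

Integral: ∫_10^38 x·e^(−x/18) dx = 167.100.
Boundary: ½(f(10) + f(38)) = ½(5.73753 + 4.60193) = 5.16973.
So far: 172.269.
Order-1 term: 1/12 · (-0.134559 − 0.255002) = -0.0324634.
Partial sum through k=1: 172.237.
Order-2 term: −1/720 · (0.000332245 − 0.00432873) = 5.55067e-06.
Partial sum through k=2: 172.237.
Order-3 term: 1/30240 · (3.33271e-06 − 2.42914e-05) = -6.93079e-10.
Partial sum through k=3: 172.237.
Order-4 term: −1/1209600 · (1.74073e-08 − 1.08712e-07) = 7.54830e-14.

S_4 ≈ 172.237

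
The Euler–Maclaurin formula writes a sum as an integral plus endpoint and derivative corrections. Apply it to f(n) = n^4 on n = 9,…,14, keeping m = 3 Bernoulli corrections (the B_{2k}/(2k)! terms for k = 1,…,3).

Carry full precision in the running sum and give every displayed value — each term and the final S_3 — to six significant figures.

The integral term ∫_9^14 x^4 dx = 95755.0.
½[f(9) + f(14)] = ½[6561.00 + 38416.0] = 22488.5.
Integral + boundary = 118244.
k=1: B_{2}/(2)! × [f^{(1)}(14) − f^{(1)}(9)] = 1/12 × (10976.0 − 2916.00) = 671.667.
Running total after k=1: 118915.
k=2: B_{4}/(4)! × [f^{(3)}(14) − f^{(3)}(9)] = −1/720 × (336.000 − 216.000) = -0.166667.
Running total after k=2: 118915.
k=3: B_{6}/(6)! × [f^{(5)}(14) − f^{(5)}(9)] = 1/30240 × (0.00000 − 0.00000) = 0.00000.

S_3 ≈ 118915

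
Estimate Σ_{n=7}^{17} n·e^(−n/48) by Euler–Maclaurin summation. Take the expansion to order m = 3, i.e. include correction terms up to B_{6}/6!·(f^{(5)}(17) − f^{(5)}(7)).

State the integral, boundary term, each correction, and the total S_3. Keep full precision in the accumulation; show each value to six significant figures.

∫_7^17 x·e^(−x/48) dx evaluates to 92.2716.
½[f(7) + f(17)] = ½[6.05011 + 11.9299] = 8.99000.
Running total after boundary: 101.262.
Order-1 term: 1/12 · (0.453219 − 0.738258) = -0.0237533.
After k=1: 101.238.
Order-2 term: −1/720 · (0.000805874 − 0.00107069) = 3.67794e-07.
After k=2: 101.238.
Order-3 term: 1/30240 · (6.14166e-07 − 7.90342e-07) = -5.82592e-12.

S_3 ≈ 101.238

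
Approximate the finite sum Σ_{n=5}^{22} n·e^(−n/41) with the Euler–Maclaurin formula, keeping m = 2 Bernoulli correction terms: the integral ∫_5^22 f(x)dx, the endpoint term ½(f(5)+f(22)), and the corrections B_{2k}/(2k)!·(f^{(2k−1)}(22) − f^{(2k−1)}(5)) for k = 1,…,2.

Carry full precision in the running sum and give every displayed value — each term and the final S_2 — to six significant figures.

S_2 ≈ 167.687

The integral term ∫_5^22 x·e^(−x/41) dx = 159.084.
Endpoint term: (f(5) + f(22))/2 = (4.42596 + 12.8643)/2 = 8.64514.
Running total after boundary: 167.729.
Correction k=1: B_{2}/2! · (f^{(1)}(22) − f^{(1)}(5)) = 1/12 · (0.270978 − 0.777241) = -0.0421886.
Partial sum through k=1: 167.687.
Correction k=2: B_{4}/4! · (f^{(3)}(22) − f^{(3)}(5)) = −1/720 · (0.000856907 − 0.00151554) = 9.14769e-07.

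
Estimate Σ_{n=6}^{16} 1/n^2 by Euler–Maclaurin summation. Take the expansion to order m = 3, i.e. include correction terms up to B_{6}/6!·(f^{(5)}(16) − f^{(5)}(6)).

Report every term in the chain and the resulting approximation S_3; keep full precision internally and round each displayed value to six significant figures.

The integral term ∫_6^16 1/x^2 dx = 0.104167.
Endpoint term: (f(6) + f(16))/2 = (0.0277778 + 0.00390625)/2 = 0.0158420.
Running total after boundary: 0.120009.
Correction k=1: B_{2}/2! · (f^{(1)}(16) − f^{(1)}(6)) = 1/12 · (-0.000488281 − (-0.00925926)) = 0.000730915.
Running total after k=1: 0.120740.
Correction k=2: B_{4}/4! · (f^{(3)}(16) − f^{(3)}(6)) = −1/720 · (-2.28882e-05 − (-0.00308642)) = -4.25490e-06.
Running total after k=2: 0.120735.
Correction k=3: B_{6}/6! · (f^{(5)}(16) − f^{(5)}(6)) = 1/30240 · (-2.68221e-06 − (-0.00257202)) = 8.49648e-08.

S_3 ≈ 0.120735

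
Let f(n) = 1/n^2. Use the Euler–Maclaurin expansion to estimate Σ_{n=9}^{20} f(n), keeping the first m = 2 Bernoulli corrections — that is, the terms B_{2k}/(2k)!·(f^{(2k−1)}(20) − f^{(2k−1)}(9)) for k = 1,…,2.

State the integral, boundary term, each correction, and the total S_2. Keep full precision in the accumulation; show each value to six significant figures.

The integral term ∫_9^20 1/x^2 dx = 0.0611111.
Endpoint term: (f(9) + f(20))/2 = (0.0123457 + 0.00250000)/2 = 0.00742284.
So far: 0.0685340.
k=1: B_{2}/(2)! × [f^{(1)}(20) − f^{(1)}(9)] = 1/12 × (-0.000250000 − (-0.00274348)) = 0.000207790.
Partial sum through k=1: 0.0687417.
k=2: B_{4}/(4)! × [f^{(3)}(20) − f^{(3)}(9)] = −1/720 × (-7.50000e-06 − (-0.000406442)) = -5.54086e-07.

S_2 ≈ 0.0687412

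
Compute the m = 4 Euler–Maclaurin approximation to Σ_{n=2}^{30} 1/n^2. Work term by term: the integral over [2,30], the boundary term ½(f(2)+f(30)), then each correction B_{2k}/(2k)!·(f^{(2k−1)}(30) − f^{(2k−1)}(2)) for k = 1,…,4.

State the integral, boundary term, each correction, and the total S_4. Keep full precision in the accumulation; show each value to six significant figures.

S_4 ≈ 0.612129

∫_2^30 1/x^2 dx evaluates to 0.466667.
Endpoint term: (f(2) + f(30))/2 = (0.250000 + 0.00111111)/2 = 0.125556.
So far: 0.592222.
Correction k=1: B_{2}/2! · (f^{(1)}(30) − f^{(1)}(2)) = 1/12 · (-7.40741e-05 − (-0.250000)) = 0.0208272.
After k=1: 0.613049.
Correction k=2: B_{4}/4! · (f^{(3)}(30) − f^{(3)}(2)) = −1/720 · (-9.87654e-07 − (-0.750000)) = -0.00104167.
After k=2: 0.612008.
Correction k=3: B_{6}/6! · (f^{(5)}(30) − f^{(5)}(2)) = 1/30240 · (-3.29218e-08 − (-5.62500)) = 0.000186012.
After k=3: 0.612194.
Correction k=4: B_{8}/8! · (f^{(7)}(30) − f^{(7)}(2)) = −1/1209600 · (-2.04847e-09 − (-78.7500)) = -6.51042e-05.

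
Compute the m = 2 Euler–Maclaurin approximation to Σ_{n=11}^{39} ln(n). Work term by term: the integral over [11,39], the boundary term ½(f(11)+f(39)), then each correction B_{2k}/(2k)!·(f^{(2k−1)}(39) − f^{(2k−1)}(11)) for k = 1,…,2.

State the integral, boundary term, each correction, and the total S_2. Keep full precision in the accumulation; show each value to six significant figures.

The integral term ∫_11^39 ln(x) dx = 88.5021.
Endpoint term: (f(11) + f(39))/2 = (2.39790 + 3.66356)/2 = 3.03073.
Integral + boundary = 91.5328.
Order-1 term: 1/12 · (0.0256410 − 0.0909091) = -0.00543901.
After k=1: 91.5273.
Order-2 term: −1/720 · (3.37160e-05 − 0.00150263) = 2.04016e-06.

S_2 ≈ 91.5273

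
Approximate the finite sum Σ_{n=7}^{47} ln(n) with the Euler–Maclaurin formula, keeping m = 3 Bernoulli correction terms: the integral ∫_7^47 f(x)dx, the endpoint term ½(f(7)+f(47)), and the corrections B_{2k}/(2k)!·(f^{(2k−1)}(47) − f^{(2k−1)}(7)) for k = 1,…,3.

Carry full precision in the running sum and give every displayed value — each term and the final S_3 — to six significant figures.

Integral: ∫_7^47 ln(x) dx = 127.336.
Boundary: ½(f(7) + f(47)) = ½(1.94591 + 3.85015) = 2.89803.
Integral + boundary = 130.234.
Correction k=1: B_{2}/2! · (f^{(1)}(47) − f^{(1)}(7)) = 1/12 · (0.0212766 − 0.142857) = -0.0101317.
After k=1: 130.223.
Correction k=2: B_{4}/4! · (f^{(3)}(47) − f^{(3)}(7)) = −1/720 · (1.92636e-05 − 0.00583090) = 8.07172e-06.
After k=2: 130.223.
Correction k=3: B_{6}/6! · (f^{(5)}(47) − f^{(5)}(7)) = 1/30240 · (1.04646e-07 − 0.00142798) = -4.72180e-08.

S_3 ≈ 130.223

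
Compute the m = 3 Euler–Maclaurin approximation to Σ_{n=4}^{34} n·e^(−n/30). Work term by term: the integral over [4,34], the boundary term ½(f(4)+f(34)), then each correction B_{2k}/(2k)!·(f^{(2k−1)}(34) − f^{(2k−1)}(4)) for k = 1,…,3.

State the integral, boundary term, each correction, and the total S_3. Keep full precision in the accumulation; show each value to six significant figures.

The integral term ∫_4^34 x·e^(−x/30) dx = 274.517.
Endpoint term: (f(4) + f(34))/2 = (3.50069 + 10.9466)/2 = 7.22364.
Integral + boundary = 281.741.
k=1: B_{2}/(2)! × [f^{(1)}(34) − f^{(1)}(4)] = 1/12 × (-0.0429278 − 0.758484) = -0.0667843.
Partial sum through k=1: 281.674.
k=2: B_{4}/(4)! × [f^{(3)}(34) − f^{(3)}(4)] = −1/720 × (0.000667765 − 0.00278759) = 2.94420e-06.
Partial sum through k=2: 281.674.
k=3: B_{6}/(6)! × [f^{(5)}(34) − f^{(5)}(4)] = 1/30240 × (1.53692e-06 − 5.25824e-06) = -1.23060e-10.

S_3 ≈ 281.674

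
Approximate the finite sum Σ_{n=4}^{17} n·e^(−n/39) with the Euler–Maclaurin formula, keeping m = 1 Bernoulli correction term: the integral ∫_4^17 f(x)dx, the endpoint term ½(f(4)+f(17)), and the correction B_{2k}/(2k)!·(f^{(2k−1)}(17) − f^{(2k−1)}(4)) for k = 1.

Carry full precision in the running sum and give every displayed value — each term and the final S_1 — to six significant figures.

Integral: ∫_4^17 x·e^(−x/39) dx = 101.169.
Endpoint term: (f(4) + f(17))/2 = (3.61008 + 10.9936)/2 = 7.30186.
So far: 108.470.
Correction k=1: B_{2}/2! · (f^{(1)}(17) − f^{(1)}(4)) = 1/12 · (0.364796 − 0.809954) = -0.0370965.

S_1 ≈ 108.433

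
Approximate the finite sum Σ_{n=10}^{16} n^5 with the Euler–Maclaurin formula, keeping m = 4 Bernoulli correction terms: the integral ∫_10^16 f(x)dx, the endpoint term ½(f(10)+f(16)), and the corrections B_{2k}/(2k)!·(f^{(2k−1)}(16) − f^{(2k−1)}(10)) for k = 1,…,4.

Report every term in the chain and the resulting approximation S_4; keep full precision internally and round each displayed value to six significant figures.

S_4 ≈ 3.22695e+06

∫_10^16 x^5 dx evaluates to 2.62954e+06.
Boundary: ½(f(10) + f(16)) = ½(100000 + 1.04858e+06) = 574288.
Running total after boundary: 3.20382e+06.
Order-1 term: 1/12 · (327680 − 50000.0) = 23140.0.
Partial sum through k=1: 3.22696e+06.
Order-2 term: −1/720 · (15360.0 − 6000.00) = -13.0000.
Partial sum through k=2: 3.22695e+06.
Order-3 term: 1/30240 · (120.000 − 120.000) = 0.00000.
Partial sum through k=3: 3.22695e+06.
Order-4 term: −1/1209600 · (0.00000 − 0.00000) = 0.00000.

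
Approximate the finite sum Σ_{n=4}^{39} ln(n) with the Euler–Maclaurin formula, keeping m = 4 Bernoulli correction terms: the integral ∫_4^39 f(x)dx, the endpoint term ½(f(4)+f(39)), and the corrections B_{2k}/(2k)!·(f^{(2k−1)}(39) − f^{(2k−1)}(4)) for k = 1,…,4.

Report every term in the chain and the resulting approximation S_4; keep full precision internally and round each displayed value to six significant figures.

Integral: ∫_4^39 ln(x) dx = 102.334.
Boundary: ½(f(4) + f(39)) = ½(1.38629 + 3.66356) = 2.52493.
Integral + boundary = 104.859.
Correction k=1: B_{2}/2! · (f^{(1)}(39) − f^{(1)}(4)) = 1/12 · (0.0256410 − 0.250000) = -0.0186966.
Running total after k=1: 104.840.
Correction k=2: B_{4}/4! · (f^{(3)}(39) − f^{(3)}(4)) = −1/720 · (3.37160e-05 − 0.0312500) = 4.33559e-05.
Running total after k=2: 104.840.
Correction k=3: B_{6}/6! · (f^{(5)}(39) − f^{(5)}(4)) = 1/30240 · (2.66004e-07 − 0.0234375) = -7.75041e-07.
Running total after k=3: 104.840.
Correction k=4: B_{8}/8! · (f^{(7)}(39) − f^{(7)}(4)) = −1/1209600 · (5.24663e-09 − 0.0439453) = 3.63304e-08.

S_4 ≈ 104.840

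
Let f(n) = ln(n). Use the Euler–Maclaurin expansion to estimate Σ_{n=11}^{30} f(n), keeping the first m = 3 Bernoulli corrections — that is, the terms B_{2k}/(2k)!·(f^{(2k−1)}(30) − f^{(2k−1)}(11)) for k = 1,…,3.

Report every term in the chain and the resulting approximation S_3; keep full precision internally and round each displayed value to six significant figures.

S_3 ≈ 59.5538

The integral term ∫_11^30 ln(x) dx = 56.6591.
Boundary: ½(f(11) + f(30)) = ½(2.39790 + 3.40120) = 2.89955.
Running total after boundary: 59.5586.
Order-1 term: 1/12 · (0.0333333 − 0.0909091) = -0.00479798.
Partial sum through k=1: 59.5538.
Order-2 term: −1/720 · (7.40741e-05 − 0.00150263) = 1.98410e-06.
Partial sum through k=2: 59.5538.
Order-3 term: 1/30240 · (9.87654e-07 − 0.000149021) = -4.89529e-09.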